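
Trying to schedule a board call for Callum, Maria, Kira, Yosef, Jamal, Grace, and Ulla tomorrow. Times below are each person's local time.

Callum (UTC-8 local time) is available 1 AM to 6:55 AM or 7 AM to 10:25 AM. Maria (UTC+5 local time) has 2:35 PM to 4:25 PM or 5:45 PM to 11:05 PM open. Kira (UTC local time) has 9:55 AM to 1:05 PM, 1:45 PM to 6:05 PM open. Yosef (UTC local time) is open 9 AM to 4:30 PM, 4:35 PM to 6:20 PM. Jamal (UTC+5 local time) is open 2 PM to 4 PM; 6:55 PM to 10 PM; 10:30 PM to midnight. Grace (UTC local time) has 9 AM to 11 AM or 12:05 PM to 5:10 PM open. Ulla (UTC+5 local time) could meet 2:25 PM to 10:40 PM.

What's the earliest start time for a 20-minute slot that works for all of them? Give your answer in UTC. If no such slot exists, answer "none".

09:55

Callum in UTC: 09:00-14:55, 15:00-18:25 (add 8h to convert from UTC-8).
Maria in UTC: 09:35-11:25, 12:45-18:05 (subtract 5h to convert from UTC+5).
Kira in UTC: 09:55-13:05, 13:45-18:05.
Yosef in UTC: 09:00-16:30, 16:35-18:20.
Jamal in UTC: 09:00-11:00, 13:55-17:00, 17:30-19:00 (subtract 5h to convert from UTC+5).
Grace in UTC: 09:00-11:00, 12:05-17:10.
Ulla in UTC: 09:25-17:40 (subtract 5h to convert from UTC+5).
Callum ∩ Maria: 09:35-11:25, 12:45-14:55, 15:00-18:05.
Callum ∩ Maria ∩ Kira: 09:55-11:25, 12:45-13:05, 13:45-14:55, 15:00-18:05.
Callum ∩ Maria ∩ Kira ∩ Yosef: 09:55-11:25, 12:45-13:05, 13:45-14:55, 15:00-16:30, 16:35-18:05.
Callum ∩ Maria ∩ Kira ∩ Yosef ∩ Jamal: 09:55-11:00, 13:55-14:55, 15:00-16:30, 16:35-17:00, 17:30-18:05.
Callum ∩ Maria ∩ Kira ∩ Yosef ∩ Jamal ∩ Grace: 09:55-11:00, 13:55-14:55, 15:00-16:30, 16:35-17:00.
Callum ∩ Maria ∩ Kira ∩ Yosef ∩ Jamal ∩ Grace ∩ Ulla: 09:55-11:00, 13:55-14:55, 15:00-16:30, 16:35-17:00.
Those are the intersection windows.
The first common window of at least 20 minutes is 09:55-11:00, so the earliest start is 09:55.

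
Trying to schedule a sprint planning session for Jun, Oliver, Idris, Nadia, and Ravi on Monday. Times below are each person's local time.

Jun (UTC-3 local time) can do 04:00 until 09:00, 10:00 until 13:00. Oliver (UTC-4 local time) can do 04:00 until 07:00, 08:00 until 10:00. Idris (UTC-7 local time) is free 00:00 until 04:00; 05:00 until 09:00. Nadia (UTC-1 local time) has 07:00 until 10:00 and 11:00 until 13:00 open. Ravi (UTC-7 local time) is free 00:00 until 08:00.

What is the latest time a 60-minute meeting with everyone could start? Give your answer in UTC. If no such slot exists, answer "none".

Jun in UTC: 07:00-12:00, 13:00-16:00 (add 3h to convert from UTC-3).
Oliver in UTC: 08:00-11:00, 12:00-14:00 (add 4h to convert from UTC-4).
Idris in UTC: 07:00-11:00, 12:00-16:00 (add 7h to convert from UTC-7).
Nadia in UTC: 08:00-11:00, 12:00-14:00 (add 1h to convert from UTC-1).
Ravi in UTC: 07:00-15:00 (add 7h to convert from UTC-7).
Jun ∩ Oliver: 08:00-11:00, 13:00-14:00.
Jun ∩ Oliver ∩ Idris: 08:00-11:00, 13:00-14:00.
Jun ∩ Oliver ∩ Idris ∩ Nadia: 08:00-11:00, 13:00-14:00.
Jun ∩ Oliver ∩ Idris ∩ Nadia ∩ Ravi: 08:00-11:00, 13:00-14:00.
Those are the intersection windows.
The last common window of at least 60 minutes is 13:00-14:00; a 60-minute meeting can start as late as 13:00 and still end by 14:00.

13:00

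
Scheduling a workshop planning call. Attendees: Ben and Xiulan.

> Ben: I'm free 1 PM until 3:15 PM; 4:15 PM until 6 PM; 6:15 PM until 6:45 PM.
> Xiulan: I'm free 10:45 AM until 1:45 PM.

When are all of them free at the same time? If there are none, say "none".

Ben ∩ Xiulan: 13:00-13:45.

13:00-13:45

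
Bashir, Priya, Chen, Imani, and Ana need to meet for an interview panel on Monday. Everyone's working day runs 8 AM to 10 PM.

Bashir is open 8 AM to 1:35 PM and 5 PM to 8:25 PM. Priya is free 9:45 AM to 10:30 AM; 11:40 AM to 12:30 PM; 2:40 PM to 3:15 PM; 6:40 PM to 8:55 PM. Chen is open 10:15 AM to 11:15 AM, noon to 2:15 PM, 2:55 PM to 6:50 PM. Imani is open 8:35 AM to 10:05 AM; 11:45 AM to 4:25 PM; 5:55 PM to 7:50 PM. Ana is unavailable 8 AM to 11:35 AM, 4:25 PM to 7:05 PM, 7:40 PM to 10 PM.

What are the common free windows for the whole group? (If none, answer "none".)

12:00-12:30

Bashir free: 08:00-13:35, 17:00-20:25.
Priya free: 09:45-10:30, 11:40-12:30, 14:40-15:15, 18:40-20:55.
Chen free: 10:15-11:15, 12:00-14:15, 14:55-18:50.
Imani free: 08:35-10:05, 11:45-16:25, 17:55-19:50.
Ana free: 11:35-16:25, 19:05-19:40 (invert busy blocks within the working day).
Bashir ∩ Priya: 09:45-10:30, 11:40-12:30, 18:40-20:25.
Bashir ∩ Priya ∩ Chen: 10:15-10:30, 12:00-12:30, 18:40-18:50.
Bashir ∩ Priya ∩ Chen ∩ Imani: 12:00-12:30, 18:40-18:50.
Bashir ∩ Priya ∩ Chen ∩ Imani ∩ Ana: 12:00-12:30.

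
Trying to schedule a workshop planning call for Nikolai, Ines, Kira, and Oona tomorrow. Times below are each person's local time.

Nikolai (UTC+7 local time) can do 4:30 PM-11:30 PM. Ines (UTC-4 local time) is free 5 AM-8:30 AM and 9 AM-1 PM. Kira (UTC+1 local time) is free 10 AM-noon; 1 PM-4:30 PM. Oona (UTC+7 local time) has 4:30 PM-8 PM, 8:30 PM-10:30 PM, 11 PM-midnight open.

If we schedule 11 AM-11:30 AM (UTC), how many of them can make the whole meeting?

Nikolai in UTC: 09:30-16:30 (subtract 7h to convert from UTC+7).
Ines in UTC: 09:00-12:30, 13:00-17:00 (add 4h to convert from UTC-4).
Kira in UTC: 09:00-11:00, 12:00-15:30 (subtract 1h to convert from UTC+1).
Oona in UTC: 09:30-13:00, 13:30-15:30, 16:00-17:00 (subtract 7h to convert from UTC+7).
Nikolai, Ines, and Oona can make the full 11:00-11:30 slot — that's 3.

3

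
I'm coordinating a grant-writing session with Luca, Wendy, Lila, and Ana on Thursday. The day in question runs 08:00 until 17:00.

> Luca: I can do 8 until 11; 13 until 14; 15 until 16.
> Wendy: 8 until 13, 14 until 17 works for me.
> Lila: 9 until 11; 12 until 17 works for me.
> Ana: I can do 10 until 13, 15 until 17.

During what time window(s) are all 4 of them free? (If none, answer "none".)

Luca ∩ Wendy: 08:00-11:00, 15:00-16:00.
Luca ∩ Wendy ∩ Lila: 09:00-11:00, 15:00-16:00.
Luca ∩ Wendy ∩ Lila ∩ Ana: 10:00-11:00, 15:00-16:00.

10:00-11:00, 15:00-16:00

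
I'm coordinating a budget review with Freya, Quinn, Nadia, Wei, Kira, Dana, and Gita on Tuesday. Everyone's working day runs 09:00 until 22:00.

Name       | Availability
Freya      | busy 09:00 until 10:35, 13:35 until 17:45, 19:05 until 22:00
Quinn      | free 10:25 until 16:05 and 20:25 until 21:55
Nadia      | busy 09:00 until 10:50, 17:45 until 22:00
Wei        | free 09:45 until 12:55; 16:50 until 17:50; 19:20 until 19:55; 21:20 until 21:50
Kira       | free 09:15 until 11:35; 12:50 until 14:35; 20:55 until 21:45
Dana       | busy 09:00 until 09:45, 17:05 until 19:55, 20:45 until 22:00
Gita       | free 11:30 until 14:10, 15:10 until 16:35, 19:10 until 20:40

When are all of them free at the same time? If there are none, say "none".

11:30-11:35, 12:50-12:55

Freya free: 10:35-13:35, 17:45-19:05 (invert busy blocks within the working day).
Quinn free: 10:25-16:05, 20:25-21:55.
Nadia free: 10:50-17:45 (invert busy blocks within the working day).
Wei free: 09:45-12:55, 16:50-17:50, 19:20-19:55, 21:20-21:50.
Kira free: 09:15-11:35, 12:50-14:35, 20:55-21:45.
Dana free: 09:45-17:05, 19:55-20:45 (invert busy blocks within the working day).
Gita free: 11:30-14:10, 15:10-16:35, 19:10-20:40.
Freya ∩ Quinn: 10:35-13:35.
Freya ∩ Quinn ∩ Nadia: 10:50-13:35.
Freya ∩ Quinn ∩ Nadia ∩ Wei: 10:50-12:55.
Freya ∩ Quinn ∩ Nadia ∩ Wei ∩ Kira: 10:50-11:35, 12:50-12:55.
Freya ∩ Quinn ∩ Nadia ∩ Wei ∩ Kira ∩ Dana: 10:50-11:35, 12:50-12:55.
Freya ∩ Quinn ∩ Nadia ∩ Wei ∩ Kira ∩ Dana ∩ Gita: 11:30-11:35, 12:50-12:55.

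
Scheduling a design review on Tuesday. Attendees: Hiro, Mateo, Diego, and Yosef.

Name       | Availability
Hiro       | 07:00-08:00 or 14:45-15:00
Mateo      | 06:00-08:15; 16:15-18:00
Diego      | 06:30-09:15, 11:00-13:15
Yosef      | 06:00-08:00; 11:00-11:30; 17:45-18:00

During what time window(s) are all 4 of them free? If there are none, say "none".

07:00-08:00

Hiro ∩ Mateo: 07:00-08:00.
Hiro ∩ Mateo ∩ Diego: 07:00-08:00.
Hiro ∩ Mateo ∩ Diego ∩ Yosef: 07:00-08:00.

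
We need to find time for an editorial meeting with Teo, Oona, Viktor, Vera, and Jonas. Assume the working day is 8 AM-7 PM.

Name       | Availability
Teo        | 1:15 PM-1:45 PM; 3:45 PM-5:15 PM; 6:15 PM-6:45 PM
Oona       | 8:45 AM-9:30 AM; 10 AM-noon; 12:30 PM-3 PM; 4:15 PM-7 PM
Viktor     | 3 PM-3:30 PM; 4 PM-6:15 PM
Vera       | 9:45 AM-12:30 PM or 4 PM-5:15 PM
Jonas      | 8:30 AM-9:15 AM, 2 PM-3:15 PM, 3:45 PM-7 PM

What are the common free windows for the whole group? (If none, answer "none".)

Teo ∩ Oona: 13:15-13:45, 16:15-17:15, 18:15-18:45.
Teo ∩ Oona ∩ Viktor: 16:15-17:15.
Teo ∩ Oona ∩ Viktor ∩ Vera: 16:15-17:15.
Teo ∩ Oona ∩ Viktor ∩ Vera ∩ Jonas: 16:15-17:15.
Those are the intersection windows.

16:15-17:15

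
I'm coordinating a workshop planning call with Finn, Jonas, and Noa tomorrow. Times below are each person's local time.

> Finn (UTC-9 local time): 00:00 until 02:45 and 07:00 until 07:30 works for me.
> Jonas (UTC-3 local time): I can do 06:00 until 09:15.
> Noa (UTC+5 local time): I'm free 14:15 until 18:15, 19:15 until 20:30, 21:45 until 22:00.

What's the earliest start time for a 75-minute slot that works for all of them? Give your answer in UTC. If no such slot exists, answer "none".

09:15

Finn in UTC: 09:00-11:45, 16:00-16:30 (add 9h to convert from UTC-9).
Jonas in UTC: 09:00-12:15 (add 3h to convert from UTC-3).
Noa in UTC: 09:15-13:15, 14:15-15:30, 16:45-17:00 (subtract 5h to convert from UTC+5).
Finn ∩ Jonas: 09:00-11:45.
Finn ∩ Jonas ∩ Noa: 09:15-11:45.
So the common availability across everyone is 09:15-11:45.
The first common window of at least 75 minutes is 09:15-11:45, so the earliest start is 09:15.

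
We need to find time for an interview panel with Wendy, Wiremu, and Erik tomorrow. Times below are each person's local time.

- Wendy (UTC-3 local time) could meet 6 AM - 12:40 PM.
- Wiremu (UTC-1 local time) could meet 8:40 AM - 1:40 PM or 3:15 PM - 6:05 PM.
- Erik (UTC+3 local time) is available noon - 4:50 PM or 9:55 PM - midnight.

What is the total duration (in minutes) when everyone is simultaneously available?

Wendy in UTC: 09:00-15:40 (add 3h to convert from UTC-3).
Wiremu in UTC: 09:40-14:40, 16:15-19:05 (add 1h to convert from UTC-1).
Erik in UTC: 09:00-13:50, 18:55-21:00 (subtract 3h to convert from UTC+3).
Wendy ∩ Wiremu: 09:40-14:40.
Wendy ∩ Wiremu ∩ Erik: 09:40-13:50.
That's a single block of 250 minutes.

250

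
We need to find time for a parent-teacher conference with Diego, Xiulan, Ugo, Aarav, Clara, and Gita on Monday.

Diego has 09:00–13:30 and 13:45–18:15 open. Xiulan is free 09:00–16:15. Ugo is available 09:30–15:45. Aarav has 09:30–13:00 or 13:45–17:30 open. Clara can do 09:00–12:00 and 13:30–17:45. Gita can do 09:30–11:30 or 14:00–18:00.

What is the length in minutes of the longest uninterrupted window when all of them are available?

120

Diego ∩ Xiulan: 09:00-13:30, 13:45-16:15.
Diego ∩ Xiulan ∩ Ugo: 09:30-13:30, 13:45-15:45.
Diego ∩ Xiulan ∩ Ugo ∩ Aarav: 09:30-13:00, 13:45-15:45.
Diego ∩ Xiulan ∩ Ugo ∩ Aarav ∩ Clara: 09:30-12:00, 13:45-15:45.
Diego ∩ Xiulan ∩ Ugo ∩ Aarav ∩ Clara ∩ Gita: 09:30-11:30, 14:00-15:45.
Those are the intersection windows.
The longest is 09:30-11:30 at 120 minutes.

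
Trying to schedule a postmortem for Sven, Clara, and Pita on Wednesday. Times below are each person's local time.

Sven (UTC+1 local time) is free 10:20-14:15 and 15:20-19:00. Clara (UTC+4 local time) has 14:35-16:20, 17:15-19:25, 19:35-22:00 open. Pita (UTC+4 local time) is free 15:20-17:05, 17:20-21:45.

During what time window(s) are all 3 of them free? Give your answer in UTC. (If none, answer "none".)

11:20-12:20, 14:20-15:25, 15:35-17:45

Sven in UTC: 09:20-13:15, 14:20-18:00 (subtract 1h to convert from UTC+1).
Clara in UTC: 10:35-12:20, 13:15-15:25, 15:35-18:00 (subtract 4h to convert from UTC+4).
Pita in UTC: 11:20-13:05, 13:20-17:45 (subtract 4h to convert from UTC+4).
Sven ∩ Clara: 10:35-12:20, 14:20-15:25, 15:35-18:00.
Sven ∩ Clara ∩ Pita: 11:20-12:20, 14:20-15:25, 15:35-17:45.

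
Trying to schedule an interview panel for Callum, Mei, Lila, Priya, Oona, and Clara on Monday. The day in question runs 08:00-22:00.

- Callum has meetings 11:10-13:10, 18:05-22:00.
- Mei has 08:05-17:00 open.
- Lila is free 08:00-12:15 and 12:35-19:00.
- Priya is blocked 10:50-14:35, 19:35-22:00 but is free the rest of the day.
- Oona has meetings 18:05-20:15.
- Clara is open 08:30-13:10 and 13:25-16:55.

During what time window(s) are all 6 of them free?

Callum free: 08:00-11:10, 13:10-18:05 (invert busy blocks within the working day).
Mei free: 08:05-17:00.
Lila free: 08:00-12:15, 12:35-19:00.
Priya free: 08:00-10:50, 14:35-19:35 (invert busy blocks within the working day).
Oona free: 08:00-18:05, 20:15-22:00 (invert busy blocks within the working day).
Clara free: 08:30-13:10, 13:25-16:55.
Callum ∩ Mei: 08:05-11:10, 13:10-17:00.
Callum ∩ Mei ∩ Lila: 08:05-11:10, 13:10-17:00.
Callum ∩ Mei ∩ Lila ∩ Priya: 08:05-10:50, 14:35-17:00.
Callum ∩ Mei ∩ Lila ∩ Priya ∩ Oona: 08:05-10:50, 14:35-17:00.
Callum ∩ Mei ∩ Lila ∩ Priya ∩ Oona ∩ Clara: 08:30-10:50, 14:35-16:55.

08:30-10:50, 14:35-16:55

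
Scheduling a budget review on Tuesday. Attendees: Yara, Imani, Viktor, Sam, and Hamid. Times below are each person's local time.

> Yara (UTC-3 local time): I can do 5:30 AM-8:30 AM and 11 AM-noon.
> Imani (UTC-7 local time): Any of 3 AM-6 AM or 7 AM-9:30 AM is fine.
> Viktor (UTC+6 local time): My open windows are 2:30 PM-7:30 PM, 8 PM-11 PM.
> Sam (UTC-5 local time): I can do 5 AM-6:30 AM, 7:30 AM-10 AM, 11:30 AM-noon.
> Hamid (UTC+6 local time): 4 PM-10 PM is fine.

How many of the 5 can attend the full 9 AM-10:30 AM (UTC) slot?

Yara in UTC: 08:30-11:30, 14:00-15:00 (add 3h to convert from UTC-3).
Imani in UTC: 10:00-13:00, 14:00-16:30 (add 7h to convert from UTC-7).
Viktor in UTC: 08:30-13:30, 14:00-17:00 (subtract 6h to convert from UTC+6).
Sam in UTC: 10:00-11:30, 12:30-15:00, 16:30-17:00 (add 5h to convert from UTC-5).
Hamid in UTC: 10:00-16:00 (subtract 6h to convert from UTC+6).
Yara and Viktor can make the full 09:00-10:30 slot — that's 2.

2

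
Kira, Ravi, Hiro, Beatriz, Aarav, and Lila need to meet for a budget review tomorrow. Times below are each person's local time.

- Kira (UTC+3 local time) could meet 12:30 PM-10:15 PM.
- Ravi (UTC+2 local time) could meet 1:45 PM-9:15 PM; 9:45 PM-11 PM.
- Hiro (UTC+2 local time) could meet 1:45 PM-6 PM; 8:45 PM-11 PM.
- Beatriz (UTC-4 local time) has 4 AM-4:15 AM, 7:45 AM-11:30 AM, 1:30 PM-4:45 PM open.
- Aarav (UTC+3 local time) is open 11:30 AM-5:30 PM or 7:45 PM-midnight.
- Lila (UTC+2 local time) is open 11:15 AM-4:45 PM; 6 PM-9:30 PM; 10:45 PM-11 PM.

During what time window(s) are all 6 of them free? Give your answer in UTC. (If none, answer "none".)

11:45-14:30, 18:45-19:15

Kira in UTC: 09:30-19:15 (subtract 3h to convert from UTC+3).
Ravi in UTC: 11:45-19:15, 19:45-21:00 (subtract 2h to convert from UTC+2).
Hiro in UTC: 11:45-16:00, 18:45-21:00 (subtract 2h to convert from UTC+2).
Beatriz in UTC: 08:00-08:15, 11:45-15:30, 17:30-20:45 (add 4h to convert from UTC-4).
Aarav in UTC: 08:30-14:30, 16:45-21:00 (subtract 3h to convert from UTC+3).
Lila in UTC: 09:15-14:45, 16:00-19:30, 20:45-21:00 (subtract 2h to convert from UTC+2).
Kira ∩ Ravi: 11:45-19:15.
Kira ∩ Ravi ∩ Hiro: 11:45-16:00, 18:45-19:15.
Kira ∩ Ravi ∩ Hiro ∩ Beatriz: 11:45-15:30, 18:45-19:15.
Kira ∩ Ravi ∩ Hiro ∩ Beatriz ∩ Aarav: 11:45-14:30, 18:45-19:15.
Kira ∩ Ravi ∩ Hiro ∩ Beatriz ∩ Aarav ∩ Lila: 11:45-14:30, 18:45-19:15.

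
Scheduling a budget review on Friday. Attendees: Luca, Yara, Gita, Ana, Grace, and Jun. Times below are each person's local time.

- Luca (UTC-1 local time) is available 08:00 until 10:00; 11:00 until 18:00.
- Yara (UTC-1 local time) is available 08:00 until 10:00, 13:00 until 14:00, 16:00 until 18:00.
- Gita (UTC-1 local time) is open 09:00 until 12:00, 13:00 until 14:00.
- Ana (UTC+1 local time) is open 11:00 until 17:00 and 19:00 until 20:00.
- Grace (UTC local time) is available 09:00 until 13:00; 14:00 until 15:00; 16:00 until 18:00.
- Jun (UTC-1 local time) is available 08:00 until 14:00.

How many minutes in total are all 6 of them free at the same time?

Luca in UTC: 09:00-11:00, 12:00-19:00 (add 1h to convert from UTC-1).
Yara in UTC: 09:00-11:00, 14:00-15:00, 17:00-19:00 (add 1h to convert from UTC-1).
Gita in UTC: 10:00-13:00, 14:00-15:00 (add 1h to convert from UTC-1).
Ana in UTC: 10:00-16:00, 18:00-19:00 (subtract 1h to convert from UTC+1).
Grace in UTC: 09:00-13:00, 14:00-15:00, 16:00-18:00.
Jun in UTC: 09:00-15:00 (add 1h to convert from UTC-1).
Luca ∩ Yara: 09:00-11:00, 14:00-15:00, 17:00-19:00.
Luca ∩ Yara ∩ Gita: 10:00-11:00, 14:00-15:00.
Luca ∩ Yara ∩ Gita ∩ Ana: 10:00-11:00, 14:00-15:00.
Luca ∩ Yara ∩ Gita ∩ Ana ∩ Grace: 10:00-11:00, 14:00-15:00.
Luca ∩ Yara ∩ Gita ∩ Ana ∩ Grace ∩ Jun: 10:00-11:00, 14:00-15:00.
Summing the common windows: 60 + 60 = 120 minutes.

120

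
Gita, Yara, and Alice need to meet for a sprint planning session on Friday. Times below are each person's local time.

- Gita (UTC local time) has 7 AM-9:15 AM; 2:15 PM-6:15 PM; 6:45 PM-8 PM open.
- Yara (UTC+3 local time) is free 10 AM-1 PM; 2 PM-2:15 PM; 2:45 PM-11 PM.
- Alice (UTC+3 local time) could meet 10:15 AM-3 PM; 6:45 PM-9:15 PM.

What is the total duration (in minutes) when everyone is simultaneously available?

Gita in UTC: 07:00-09:15, 14:15-18:15, 18:45-20:00.
Yara in UTC: 07:00-10:00, 11:00-11:15, 11:45-20:00 (subtract 3h to convert from UTC+3).
Alice in UTC: 07:15-12:00, 15:45-18:15 (subtract 3h to convert from UTC+3).
Gita ∩ Yara: 07:00-09:15, 14:15-18:15, 18:45-20:00.
Gita ∩ Yara ∩ Alice: 07:15-09:15, 15:45-18:15.
Summing the common windows: 120 + 150 = 270 minutes.

270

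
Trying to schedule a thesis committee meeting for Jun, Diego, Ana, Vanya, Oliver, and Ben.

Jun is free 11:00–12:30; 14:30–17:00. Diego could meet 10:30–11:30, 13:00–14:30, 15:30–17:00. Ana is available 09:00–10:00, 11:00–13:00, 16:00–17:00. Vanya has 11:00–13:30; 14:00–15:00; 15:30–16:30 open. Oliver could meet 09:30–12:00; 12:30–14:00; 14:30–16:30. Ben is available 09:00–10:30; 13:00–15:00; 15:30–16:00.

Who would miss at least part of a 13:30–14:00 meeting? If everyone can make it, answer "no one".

Jun: not fully free for 13:30-14:00. Diego: free for 13:30-14:00. Ana: not fully free for 13:30-14:00. Vanya: not fully free for 13:30-14:00. Oliver: free for 13:30-14:00. Ben: free for 13:30-14:00.

Ana, Jun, Vanya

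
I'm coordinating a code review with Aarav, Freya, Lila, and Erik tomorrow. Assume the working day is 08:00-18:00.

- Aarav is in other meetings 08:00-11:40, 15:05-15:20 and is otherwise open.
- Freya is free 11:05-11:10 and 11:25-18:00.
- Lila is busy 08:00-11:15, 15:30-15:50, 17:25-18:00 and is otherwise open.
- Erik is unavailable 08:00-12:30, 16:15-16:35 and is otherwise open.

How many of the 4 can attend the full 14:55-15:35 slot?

2

Aarav free: 11:40-15:05, 15:20-18:00 (invert busy blocks within the working day).
Freya free: 11:05-11:10, 11:25-18:00.
Lila free: 11:15-15:30, 15:50-17:25 (invert busy blocks within the working day).
Erik free: 12:30-16:15, 16:35-18:00 (invert busy blocks within the working day).
Freya and Erik can make the full 14:55-15:35 slot — that's 2.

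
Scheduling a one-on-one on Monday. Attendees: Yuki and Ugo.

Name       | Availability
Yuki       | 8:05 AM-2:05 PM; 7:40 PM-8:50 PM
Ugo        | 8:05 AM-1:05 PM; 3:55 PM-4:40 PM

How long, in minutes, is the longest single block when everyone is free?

Yuki ∩ Ugo: 08:05-13:05.
The longest is 08:05-13:05 at 300 minutes.

300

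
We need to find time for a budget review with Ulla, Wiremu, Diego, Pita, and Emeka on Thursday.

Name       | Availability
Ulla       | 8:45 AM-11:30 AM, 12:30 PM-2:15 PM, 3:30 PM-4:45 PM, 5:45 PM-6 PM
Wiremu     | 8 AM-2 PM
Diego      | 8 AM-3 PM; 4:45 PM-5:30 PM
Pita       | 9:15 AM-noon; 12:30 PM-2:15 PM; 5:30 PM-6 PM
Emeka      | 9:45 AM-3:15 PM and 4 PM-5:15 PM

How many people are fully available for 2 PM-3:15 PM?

1

Emeka can make the full 14:00-15:15 slot — that's 1.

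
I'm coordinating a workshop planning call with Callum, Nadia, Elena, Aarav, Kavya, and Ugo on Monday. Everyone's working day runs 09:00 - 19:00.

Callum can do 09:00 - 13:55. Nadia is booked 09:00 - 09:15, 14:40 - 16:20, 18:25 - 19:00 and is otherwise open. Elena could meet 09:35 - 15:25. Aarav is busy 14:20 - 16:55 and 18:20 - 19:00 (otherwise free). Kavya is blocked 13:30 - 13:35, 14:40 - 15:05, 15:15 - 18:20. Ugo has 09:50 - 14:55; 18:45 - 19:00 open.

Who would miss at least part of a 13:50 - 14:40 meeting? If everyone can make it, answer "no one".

Callum free: 09:00-13:55.
Nadia free: 09:15-14:40, 16:20-18:25 (invert busy blocks within the working day).
Elena free: 09:35-15:25.
Aarav free: 09:00-14:20, 16:55-18:20 (invert busy blocks within the working day).
Kavya free: 09:00-13:30, 13:35-14:40, 15:05-15:15, 18:20-19:00 (invert busy blocks within the working day).
Ugo free: 09:50-14:55, 18:45-19:00.
Callum: not fully free for 13:50-14:40. Nadia: free for 13:50-14:40. Elena: free for 13:50-14:40. Aarav: not fully free for 13:50-14:40. Kavya: free for 13:50-14:40. Ugo: free for 13:50-14:40.

Aarav, Callum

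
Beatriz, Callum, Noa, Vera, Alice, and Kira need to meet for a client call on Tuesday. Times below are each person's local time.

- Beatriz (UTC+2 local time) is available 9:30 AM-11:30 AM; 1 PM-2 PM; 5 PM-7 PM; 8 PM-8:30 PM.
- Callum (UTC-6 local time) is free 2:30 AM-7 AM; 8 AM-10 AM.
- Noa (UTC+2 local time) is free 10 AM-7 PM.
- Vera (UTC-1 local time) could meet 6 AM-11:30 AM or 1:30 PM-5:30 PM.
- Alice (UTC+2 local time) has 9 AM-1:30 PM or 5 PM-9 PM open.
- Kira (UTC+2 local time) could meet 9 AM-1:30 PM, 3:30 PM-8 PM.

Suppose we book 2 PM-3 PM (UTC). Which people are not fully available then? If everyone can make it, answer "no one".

Alice, Beatriz, Vera

Beatriz in UTC: 07:30-09:30, 11:00-12:00, 15:00-17:00, 18:00-18:30 (subtract 2h to convert from UTC+2).
Callum in UTC: 08:30-13:00, 14:00-16:00 (add 6h to convert from UTC-6).
Noa in UTC: 08:00-17:00 (subtract 2h to convert from UTC+2).
Vera in UTC: 07:00-12:30, 14:30-18:30 (add 1h to convert from UTC-1).
Alice in UTC: 07:00-11:30, 15:00-19:00 (subtract 2h to convert from UTC+2).
Kira in UTC: 07:00-11:30, 13:30-18:00 (subtract 2h to convert from UTC+2).
Beatriz: not fully free for 14:00-15:00. Callum: free for 14:00-15:00. Noa: free for 14:00-15:00. Vera: not fully free for 14:00-15:00. Alice: not fully free for 14:00-15:00. Kira: free for 14:00-15:00.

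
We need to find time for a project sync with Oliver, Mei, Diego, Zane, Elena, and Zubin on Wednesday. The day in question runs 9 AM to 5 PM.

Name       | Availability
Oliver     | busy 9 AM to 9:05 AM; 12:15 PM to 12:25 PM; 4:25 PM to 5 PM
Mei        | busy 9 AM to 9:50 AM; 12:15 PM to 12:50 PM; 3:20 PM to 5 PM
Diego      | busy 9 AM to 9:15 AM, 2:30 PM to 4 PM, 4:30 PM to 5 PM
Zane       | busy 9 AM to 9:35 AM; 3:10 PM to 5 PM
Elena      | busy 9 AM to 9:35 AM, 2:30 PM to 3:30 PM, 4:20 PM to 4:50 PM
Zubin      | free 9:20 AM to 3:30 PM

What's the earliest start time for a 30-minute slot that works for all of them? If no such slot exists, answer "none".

09:50

Oliver free: 09:05-12:15, 12:25-16:25 (invert busy blocks within the working day).
Mei free: 09:50-12:15, 12:50-15:20 (invert busy blocks within the working day).
Diego free: 09:15-14:30, 16:00-16:30 (invert busy blocks within the working day).
Zane free: 09:35-15:10 (invert busy blocks within the working day).
Elena free: 09:35-14:30, 15:30-16:20, 16:50-17:00 (invert busy blocks within the working day).
Zubin free: 09:20-15:30.
Oliver ∩ Mei: 09:50-12:15, 12:50-15:20.
Oliver ∩ Mei ∩ Diego: 09:50-12:15, 12:50-14:30.
Oliver ∩ Mei ∩ Diego ∩ Zane: 09:50-12:15, 12:50-14:30.
Oliver ∩ Mei ∩ Diego ∩ Zane ∩ Elena: 09:50-12:15, 12:50-14:30.
Oliver ∩ Mei ∩ Diego ∩ Zane ∩ Elena ∩ Zubin: 09:50-12:15, 12:50-14:30.
The first common window of at least 30 minutes is 09:50-12:15, so the earliest start is 09:50.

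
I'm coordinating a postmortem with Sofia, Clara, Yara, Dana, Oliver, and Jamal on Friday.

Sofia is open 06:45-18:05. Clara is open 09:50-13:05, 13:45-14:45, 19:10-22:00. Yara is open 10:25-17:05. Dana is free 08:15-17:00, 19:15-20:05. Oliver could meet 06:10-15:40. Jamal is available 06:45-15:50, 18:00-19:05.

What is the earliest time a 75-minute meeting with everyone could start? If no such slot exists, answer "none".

10:25

Sofia ∩ Clara: 09:50-13:05, 13:45-14:45.
Sofia ∩ Clara ∩ Yara: 10:25-13:05, 13:45-14:45.
Sofia ∩ Clara ∩ Yara ∩ Dana: 10:25-13:05, 13:45-14:45.
Sofia ∩ Clara ∩ Yara ∩ Dana ∩ Oliver: 10:25-13:05, 13:45-14:45.
Sofia ∩ Clara ∩ Yara ∩ Dana ∩ Oliver ∩ Jamal: 10:25-13:05, 13:45-14:45.
The first common window of at least 75 minutes is 10:25-13:05, so the earliest start is 10:25.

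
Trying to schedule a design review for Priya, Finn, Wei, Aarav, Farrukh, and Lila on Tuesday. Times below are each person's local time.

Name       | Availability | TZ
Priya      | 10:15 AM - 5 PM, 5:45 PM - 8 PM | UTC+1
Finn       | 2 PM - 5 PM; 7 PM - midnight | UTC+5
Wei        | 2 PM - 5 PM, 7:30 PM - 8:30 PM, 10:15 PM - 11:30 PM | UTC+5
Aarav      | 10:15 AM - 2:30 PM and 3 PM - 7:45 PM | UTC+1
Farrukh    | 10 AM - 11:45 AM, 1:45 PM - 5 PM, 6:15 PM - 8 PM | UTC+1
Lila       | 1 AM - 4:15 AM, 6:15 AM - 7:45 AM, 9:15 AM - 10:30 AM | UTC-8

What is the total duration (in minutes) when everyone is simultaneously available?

225

Priya in UTC: 09:15-16:00, 16:45-19:00 (subtract 1h to convert from UTC+1).
Finn in UTC: 09:00-12:00, 14:00-19:00 (subtract 5h to convert from UTC+5).
Wei in UTC: 09:00-12:00, 14:30-15:30, 17:15-18:30 (subtract 5h to convert from UTC+5).
Aarav in UTC: 09:15-13:30, 14:00-18:45 (subtract 1h to convert from UTC+1).
Farrukh in UTC: 09:00-10:45, 12:45-16:00, 17:15-19:00 (subtract 1h to convert from UTC+1).
Lila in UTC: 09:00-12:15, 14:15-15:45, 17:15-18:30 (add 8h to convert from UTC-8).
Priya ∩ Finn: 09:15-12:00, 14:00-16:00, 16:45-19:00.
Priya ∩ Finn ∩ Wei: 09:15-12:00, 14:30-15:30, 17:15-18:30.
Priya ∩ Finn ∩ Wei ∩ Aarav: 09:15-12:00, 14:30-15:30, 17:15-18:30.
Priya ∩ Finn ∩ Wei ∩ Aarav ∩ Farrukh: 09:15-10:45, 14:30-15:30, 17:15-18:30.
Priya ∩ Finn ∩ Wei ∩ Aarav ∩ Farrukh ∩ Lila: 09:15-10:45, 14:30-15:30, 17:15-18:30.
Summing the common windows: 90 + 60 + 75 = 225 minutes.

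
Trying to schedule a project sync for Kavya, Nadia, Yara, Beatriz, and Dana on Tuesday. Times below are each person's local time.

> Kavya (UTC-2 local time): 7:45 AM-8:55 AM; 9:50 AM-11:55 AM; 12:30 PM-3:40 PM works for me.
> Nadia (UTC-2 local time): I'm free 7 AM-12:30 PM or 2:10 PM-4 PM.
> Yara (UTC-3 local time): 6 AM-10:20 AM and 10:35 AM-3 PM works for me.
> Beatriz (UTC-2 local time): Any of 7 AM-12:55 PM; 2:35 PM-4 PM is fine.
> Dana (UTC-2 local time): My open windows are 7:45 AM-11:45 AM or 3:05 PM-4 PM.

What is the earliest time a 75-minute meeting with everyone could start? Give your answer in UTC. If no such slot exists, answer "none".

Kavya in UTC: 09:45-10:55, 11:50-13:55, 14:30-17:40 (add 2h to convert from UTC-2).
Nadia in UTC: 09:00-14:30, 16:10-18:00 (add 2h to convert from UTC-2).
Yara in UTC: 09:00-13:20, 13:35-18:00 (add 3h to convert from UTC-3).
Beatriz in UTC: 09:00-14:55, 16:35-18:00 (add 2h to convert from UTC-2).
Dana in UTC: 09:45-13:45, 17:05-18:00 (add 2h to convert from UTC-2).
Kavya ∩ Nadia: 09:45-10:55, 11:50-13:55, 16:10-17:40.
Kavya ∩ Nadia ∩ Yara: 09:45-10:55, 11:50-13:20, 13:35-13:55, 16:10-17:40.
Kavya ∩ Nadia ∩ Yara ∩ Beatriz: 09:45-10:55, 11:50-13:20, 13:35-13:55, 16:35-17:40.
Kavya ∩ Nadia ∩ Yara ∩ Beatriz ∩ Dana: 09:45-10:55, 11:50-13:20, 13:35-13:45, 17:05-17:40.
The first common window of at least 75 minutes is 11:50-13:20, so the earliest start is 11:50.

11:50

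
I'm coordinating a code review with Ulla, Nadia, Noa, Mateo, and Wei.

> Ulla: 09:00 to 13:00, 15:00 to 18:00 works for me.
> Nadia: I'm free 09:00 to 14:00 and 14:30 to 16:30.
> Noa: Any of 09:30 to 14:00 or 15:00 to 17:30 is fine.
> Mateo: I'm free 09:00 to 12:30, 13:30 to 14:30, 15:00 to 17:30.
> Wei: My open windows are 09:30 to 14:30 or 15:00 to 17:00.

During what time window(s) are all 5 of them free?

Ulla ∩ Nadia: 09:00-13:00, 15:00-16:30.
Ulla ∩ Nadia ∩ Noa: 09:30-13:00, 15:00-16:30.
Ulla ∩ Nadia ∩ Noa ∩ Mateo: 09:30-12:30, 15:00-16:30.
Ulla ∩ Nadia ∩ Noa ∩ Mateo ∩ Wei: 09:30-12:30, 15:00-16:30.

09:30-12:30, 15:00-16:30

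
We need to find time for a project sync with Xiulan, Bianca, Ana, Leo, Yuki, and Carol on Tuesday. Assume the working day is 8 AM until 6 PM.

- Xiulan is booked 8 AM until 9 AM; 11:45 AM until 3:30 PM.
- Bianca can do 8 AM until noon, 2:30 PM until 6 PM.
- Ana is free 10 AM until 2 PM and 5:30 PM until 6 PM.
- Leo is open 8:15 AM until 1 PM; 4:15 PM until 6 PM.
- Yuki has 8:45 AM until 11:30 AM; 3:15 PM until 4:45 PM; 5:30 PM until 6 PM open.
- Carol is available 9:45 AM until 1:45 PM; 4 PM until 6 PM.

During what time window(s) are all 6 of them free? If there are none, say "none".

Xiulan free: 09:00-11:45, 15:30-18:00 (invert busy blocks within the working day).
Bianca free: 08:00-12:00, 14:30-18:00.
Ana free: 10:00-14:00, 17:30-18:00.
Leo free: 08:15-13:00, 16:15-18:00.
Yuki free: 08:45-11:30, 15:15-16:45, 17:30-18:00.
Carol free: 09:45-13:45, 16:00-18:00.
Xiulan ∩ Bianca: 09:00-11:45, 15:30-18:00.
Xiulan ∩ Bianca ∩ Ana: 10:00-11:45, 17:30-18:00.
Xiulan ∩ Bianca ∩ Ana ∩ Leo: 10:00-11:45, 17:30-18:00.
Xiulan ∩ Bianca ∩ Ana ∩ Leo ∩ Yuki: 10:00-11:30, 17:30-18:00.
Xiulan ∩ Bianca ∩ Ana ∩ Leo ∩ Yuki ∩ Carol: 10:00-11:30, 17:30-18:00.

10:00-11:30, 17:30-18:00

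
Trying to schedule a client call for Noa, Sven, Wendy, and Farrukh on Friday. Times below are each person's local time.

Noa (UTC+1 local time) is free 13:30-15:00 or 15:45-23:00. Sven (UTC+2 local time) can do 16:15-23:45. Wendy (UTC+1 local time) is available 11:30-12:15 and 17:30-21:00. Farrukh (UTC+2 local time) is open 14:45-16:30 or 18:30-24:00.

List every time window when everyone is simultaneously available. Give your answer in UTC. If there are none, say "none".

Noa in UTC: 12:30-14:00, 14:45-22:00 (subtract 1h to convert from UTC+1).
Sven in UTC: 14:15-21:45 (subtract 2h to convert from UTC+2).
Wendy in UTC: 10:30-11:15, 16:30-20:00 (subtract 1h to convert from UTC+1).
Farrukh in UTC: 12:45-14:30, 16:30-22:00 (subtract 2h to convert from UTC+2).
Noa ∩ Sven: 14:45-21:45.
Noa ∩ Sven ∩ Wendy: 16:30-20:00.
Noa ∩ Sven ∩ Wendy ∩ Farrukh: 16:30-20:00.

16:30-20:00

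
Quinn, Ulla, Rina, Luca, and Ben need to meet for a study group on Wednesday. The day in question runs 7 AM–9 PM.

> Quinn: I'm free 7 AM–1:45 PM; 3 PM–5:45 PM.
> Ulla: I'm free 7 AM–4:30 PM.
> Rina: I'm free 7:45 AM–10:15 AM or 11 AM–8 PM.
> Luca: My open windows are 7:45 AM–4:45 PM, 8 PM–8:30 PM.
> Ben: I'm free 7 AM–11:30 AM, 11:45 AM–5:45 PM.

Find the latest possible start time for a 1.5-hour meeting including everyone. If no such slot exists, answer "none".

15:00

Quinn ∩ Ulla: 07:00-13:45, 15:00-16:30.
Quinn ∩ Ulla ∩ Rina: 07:45-10:15, 11:00-13:45, 15:00-16:30.
Quinn ∩ Ulla ∩ Rina ∩ Luca: 07:45-10:15, 11:00-13:45, 15:00-16:30.
Quinn ∩ Ulla ∩ Rina ∩ Luca ∩ Ben: 07:45-10:15, 11:00-11:30, 11:45-13:45, 15:00-16:30.
So the common availability across everyone is 07:45-10:15, 11:00-11:30, 11:45-13:45, 15:00-16:30.
The last common window of at least 90 minutes is 15:00-16:30; a 90-minute meeting can start as late as 15:00 and still end by 16:30.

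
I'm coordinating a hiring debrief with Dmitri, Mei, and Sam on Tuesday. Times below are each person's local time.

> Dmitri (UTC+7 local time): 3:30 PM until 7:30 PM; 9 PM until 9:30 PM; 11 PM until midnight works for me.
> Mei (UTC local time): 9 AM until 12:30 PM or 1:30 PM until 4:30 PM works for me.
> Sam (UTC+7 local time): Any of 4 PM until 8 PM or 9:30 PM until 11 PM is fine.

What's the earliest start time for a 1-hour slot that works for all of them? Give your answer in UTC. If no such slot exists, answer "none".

09:00

Dmitri in UTC: 08:30-12:30, 14:00-14:30, 16:00-17:00 (subtract 7h to convert from UTC+7).
Mei in UTC: 09:00-12:30, 13:30-16:30.
Sam in UTC: 09:00-13:00, 14:30-16:00 (subtract 7h to convert from UTC+7).
Dmitri ∩ Mei: 09:00-12:30, 14:00-14:30, 16:00-16:30.
Dmitri ∩ Mei ∩ Sam: 09:00-12:30.
The first common window of at least 60 minutes is 09:00-12:30, so the earliest start is 09:00.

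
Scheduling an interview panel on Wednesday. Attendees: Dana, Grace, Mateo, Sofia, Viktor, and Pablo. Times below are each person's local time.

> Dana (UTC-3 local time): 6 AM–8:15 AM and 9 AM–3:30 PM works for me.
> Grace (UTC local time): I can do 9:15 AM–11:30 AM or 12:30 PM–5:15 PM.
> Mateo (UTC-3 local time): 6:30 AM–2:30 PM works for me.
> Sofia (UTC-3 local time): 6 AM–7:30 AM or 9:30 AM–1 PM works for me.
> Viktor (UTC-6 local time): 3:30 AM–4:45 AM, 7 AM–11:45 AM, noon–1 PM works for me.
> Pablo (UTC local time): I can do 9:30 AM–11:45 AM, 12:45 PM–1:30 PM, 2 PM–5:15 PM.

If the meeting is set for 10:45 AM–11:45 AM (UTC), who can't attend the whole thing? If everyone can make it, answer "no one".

Dana in UTC: 09:00-11:15, 12:00-18:30 (add 3h to convert from UTC-3).
Grace in UTC: 09:15-11:30, 12:30-17:15.
Mateo in UTC: 09:30-17:30 (add 3h to convert from UTC-3).
Sofia in UTC: 09:00-10:30, 12:30-16:00 (add 3h to convert from UTC-3).
Viktor in UTC: 09:30-10:45, 13:00-17:45, 18:00-19:00 (add 6h to convert from UTC-6).
Pablo in UTC: 09:30-11:45, 12:45-13:30, 14:00-17:15.
Dana: not fully free for 10:45-11:45. Grace: not fully free for 10:45-11:45. Mateo: free for 10:45-11:45. Sofia: not fully free for 10:45-11:45. Viktor: not fully free for 10:45-11:45. Pablo: free for 10:45-11:45.

Dana, Grace, Sofia, Viktor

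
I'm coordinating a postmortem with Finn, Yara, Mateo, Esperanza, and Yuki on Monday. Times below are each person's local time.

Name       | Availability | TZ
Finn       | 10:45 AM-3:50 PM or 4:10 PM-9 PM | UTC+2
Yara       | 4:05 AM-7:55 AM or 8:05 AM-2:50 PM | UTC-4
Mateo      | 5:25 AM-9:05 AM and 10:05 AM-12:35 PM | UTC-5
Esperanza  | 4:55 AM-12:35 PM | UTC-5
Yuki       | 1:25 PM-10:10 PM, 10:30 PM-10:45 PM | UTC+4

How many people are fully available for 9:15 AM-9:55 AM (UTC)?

2

Finn in UTC: 08:45-13:50, 14:10-19:00 (subtract 2h to convert from UTC+2).
Yara in UTC: 08:05-11:55, 12:05-18:50 (add 4h to convert from UTC-4).
Mateo in UTC: 10:25-14:05, 15:05-17:35 (add 5h to convert from UTC-5).
Esperanza in UTC: 09:55-17:35 (add 5h to convert from UTC-5).
Yuki in UTC: 09:25-18:10, 18:30-18:45 (subtract 4h to convert from UTC+4).
Finn and Yara can make the full 09:15-09:55 slot — that's 2.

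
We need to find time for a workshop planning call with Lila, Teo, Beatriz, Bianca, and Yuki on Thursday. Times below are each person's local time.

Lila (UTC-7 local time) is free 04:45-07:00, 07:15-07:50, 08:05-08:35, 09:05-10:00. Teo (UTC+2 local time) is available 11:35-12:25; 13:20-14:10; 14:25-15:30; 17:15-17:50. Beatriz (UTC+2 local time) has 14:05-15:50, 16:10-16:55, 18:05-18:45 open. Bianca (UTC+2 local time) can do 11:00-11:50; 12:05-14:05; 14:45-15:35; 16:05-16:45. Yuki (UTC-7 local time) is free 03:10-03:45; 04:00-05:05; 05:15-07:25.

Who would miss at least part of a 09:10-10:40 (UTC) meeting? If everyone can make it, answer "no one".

Beatriz, Bianca, Lila, Teo, Yuki

Lila in UTC: 11:45-14:00, 14:15-14:50, 15:05-15:35, 16:05-17:00 (add 7h to convert from UTC-7).
Teo in UTC: 09:35-10:25, 11:20-12:10, 12:25-13:30, 15:15-15:50 (subtract 2h to convert from UTC+2).
Beatriz in UTC: 12:05-13:50, 14:10-14:55, 16:05-16:45 (subtract 2h to convert from UTC+2).
Bianca in UTC: 09:00-09:50, 10:05-12:05, 12:45-13:35, 14:05-14:45 (subtract 2h to convert from UTC+2).
Yuki in UTC: 10:10-10:45, 11:00-12:05, 12:15-14:25 (add 7h to convert from UTC-7).
Lila: not fully free for 09:10-10:40. Teo: not fully free for 09:10-10:40. Beatriz: not fully free for 09:10-10:40. Bianca: not fully free for 09:10-10:40. Yuki: not fully free for 09:10-10:40.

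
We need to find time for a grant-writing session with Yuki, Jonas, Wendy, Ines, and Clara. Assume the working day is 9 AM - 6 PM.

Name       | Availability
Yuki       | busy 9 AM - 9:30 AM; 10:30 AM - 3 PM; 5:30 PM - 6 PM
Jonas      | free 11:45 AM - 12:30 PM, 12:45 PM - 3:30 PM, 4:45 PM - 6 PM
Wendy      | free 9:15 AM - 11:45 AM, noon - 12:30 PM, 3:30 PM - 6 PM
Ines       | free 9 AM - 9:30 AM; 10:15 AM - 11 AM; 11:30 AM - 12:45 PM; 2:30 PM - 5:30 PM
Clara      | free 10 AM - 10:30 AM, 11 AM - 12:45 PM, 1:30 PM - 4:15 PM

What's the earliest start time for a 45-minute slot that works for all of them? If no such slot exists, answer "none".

none

Yuki free: 09:30-10:30, 15:00-17:30 (invert busy blocks within the working day).
Jonas free: 11:45-12:30, 12:45-15:30, 16:45-18:00.
Wendy free: 09:15-11:45, 12:00-12:30, 15:30-18:00.
Ines free: 09:00-09:30, 10:15-11:00, 11:30-12:45, 14:30-17:30.
Clara free: 10:00-10:30, 11:00-12:45, 13:30-16:15.
Yuki ∩ Jonas: 15:00-15:30, 16:45-17:30.
Yuki ∩ Jonas ∩ Wendy: 16:45-17:30.
Yuki ∩ Jonas ∩ Wendy ∩ Ines: 16:45-17:30.
Yuki ∩ Jonas ∩ Wendy ∩ Ines ∩ Clara: ∅.
There is no time when everyone is free.
No common window is at least 45 minutes long.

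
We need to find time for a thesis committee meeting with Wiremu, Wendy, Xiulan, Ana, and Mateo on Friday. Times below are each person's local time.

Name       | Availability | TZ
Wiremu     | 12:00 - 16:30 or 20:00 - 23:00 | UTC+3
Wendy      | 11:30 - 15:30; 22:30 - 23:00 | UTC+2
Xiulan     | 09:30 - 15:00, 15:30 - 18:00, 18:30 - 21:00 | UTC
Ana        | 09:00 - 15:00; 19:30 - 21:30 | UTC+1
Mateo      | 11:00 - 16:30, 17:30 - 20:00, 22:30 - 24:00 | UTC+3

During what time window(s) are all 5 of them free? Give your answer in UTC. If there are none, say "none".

09:30-13:30

Wiremu in UTC: 09:00-13:30, 17:00-20:00 (subtract 3h to convert from UTC+3).
Wendy in UTC: 09:30-13:30, 20:30-21:00 (subtract 2h to convert from UTC+2).
Xiulan in UTC: 09:30-15:00, 15:30-18:00, 18:30-21:00.
Ana in UTC: 08:00-14:00, 18:30-20:30 (subtract 1h to convert from UTC+1).
Mateo in UTC: 08:00-13:30, 14:30-17:00, 19:30-21:00 (subtract 3h to convert from UTC+3).
Wiremu ∩ Wendy: 09:30-13:30.
Wiremu ∩ Wendy ∩ Xiulan: 09:30-13:30.
Wiremu ∩ Wendy ∩ Xiulan ∩ Ana: 09:30-13:30.
Wiremu ∩ Wendy ∩ Xiulan ∩ Ana ∩ Mateo: 09:30-13:30.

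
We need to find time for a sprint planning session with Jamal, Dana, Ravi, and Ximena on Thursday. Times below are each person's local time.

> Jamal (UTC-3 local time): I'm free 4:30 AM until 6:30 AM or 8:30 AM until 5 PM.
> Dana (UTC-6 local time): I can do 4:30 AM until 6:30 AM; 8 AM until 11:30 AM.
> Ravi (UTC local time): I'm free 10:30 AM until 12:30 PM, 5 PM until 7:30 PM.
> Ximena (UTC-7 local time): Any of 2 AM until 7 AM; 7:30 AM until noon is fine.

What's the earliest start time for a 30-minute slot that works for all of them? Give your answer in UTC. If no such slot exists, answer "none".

Jamal in UTC: 07:30-09:30, 11:30-20:00 (add 3h to convert from UTC-3).
Dana in UTC: 10:30-12:30, 14:00-17:30 (add 6h to convert from UTC-6).
Ravi in UTC: 10:30-12:30, 17:00-19:30.
Ximena in UTC: 09:00-14:00, 14:30-19:00 (add 7h to convert from UTC-7).
Jamal ∩ Dana: 11:30-12:30, 14:00-17:30.
Jamal ∩ Dana ∩ Ravi: 11:30-12:30, 17:00-17:30.
Jamal ∩ Dana ∩ Ravi ∩ Ximena: 11:30-12:30, 17:00-17:30.
The first common window of at least 30 minutes is 11:30-12:30, so the earliest start is 11:30.

11:30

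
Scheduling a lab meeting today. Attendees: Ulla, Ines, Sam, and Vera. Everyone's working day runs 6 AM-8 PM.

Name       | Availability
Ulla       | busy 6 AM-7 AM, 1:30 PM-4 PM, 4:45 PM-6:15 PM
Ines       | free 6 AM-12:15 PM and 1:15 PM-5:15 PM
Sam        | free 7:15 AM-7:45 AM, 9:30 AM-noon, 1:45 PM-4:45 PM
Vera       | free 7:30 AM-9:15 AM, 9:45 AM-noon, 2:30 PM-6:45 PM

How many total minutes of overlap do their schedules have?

Ulla free: 07:00-13:30, 16:00-16:45, 18:15-20:00 (invert busy blocks within the working day).
Ines free: 06:00-12:15, 13:15-17:15.
Sam free: 07:15-07:45, 09:30-12:00, 13:45-16:45.
Vera free: 07:30-09:15, 09:45-12:00, 14:30-18:45.
Ulla ∩ Ines: 07:00-12:15, 13:15-13:30, 16:00-16:45.
Ulla ∩ Ines ∩ Sam: 07:15-07:45, 09:30-12:00, 16:00-16:45.
Ulla ∩ Ines ∩ Sam ∩ Vera: 07:30-07:45, 09:45-12:00, 16:00-16:45.
Those are the intersection windows.
Summing the common windows: 15 + 135 + 45 = 195 minutes.

195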